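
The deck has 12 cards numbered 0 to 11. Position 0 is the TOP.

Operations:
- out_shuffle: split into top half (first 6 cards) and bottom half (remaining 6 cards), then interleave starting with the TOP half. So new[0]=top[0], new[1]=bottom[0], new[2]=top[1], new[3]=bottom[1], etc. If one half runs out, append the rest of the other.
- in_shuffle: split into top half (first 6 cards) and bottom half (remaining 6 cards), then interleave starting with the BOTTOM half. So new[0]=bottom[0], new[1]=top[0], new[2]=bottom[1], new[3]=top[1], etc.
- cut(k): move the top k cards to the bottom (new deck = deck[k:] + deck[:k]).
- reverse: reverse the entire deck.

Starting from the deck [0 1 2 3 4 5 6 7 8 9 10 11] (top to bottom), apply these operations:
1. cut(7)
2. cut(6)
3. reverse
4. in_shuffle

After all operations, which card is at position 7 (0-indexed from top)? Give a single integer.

After op 1 (cut(7)): [7 8 9 10 11 0 1 2 3 4 5 6]
After op 2 (cut(6)): [1 2 3 4 5 6 7 8 9 10 11 0]
After op 3 (reverse): [0 11 10 9 8 7 6 5 4 3 2 1]
After op 4 (in_shuffle): [6 0 5 11 4 10 3 9 2 8 1 7]
Position 7: card 9.

Answer: 9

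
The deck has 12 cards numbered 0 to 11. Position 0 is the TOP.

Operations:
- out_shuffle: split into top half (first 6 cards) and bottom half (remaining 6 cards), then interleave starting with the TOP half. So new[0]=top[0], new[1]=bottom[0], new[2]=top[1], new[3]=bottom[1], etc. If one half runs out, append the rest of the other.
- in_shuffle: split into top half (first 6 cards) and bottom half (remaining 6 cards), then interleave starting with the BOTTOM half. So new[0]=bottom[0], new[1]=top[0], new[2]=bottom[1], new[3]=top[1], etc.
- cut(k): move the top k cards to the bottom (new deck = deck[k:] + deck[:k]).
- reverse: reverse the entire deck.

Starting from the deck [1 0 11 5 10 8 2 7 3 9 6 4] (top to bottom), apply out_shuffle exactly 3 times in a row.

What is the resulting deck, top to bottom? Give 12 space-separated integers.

Answer: 1 7 5 6 2 11 9 8 0 3 10 4

Derivation:
After op 1 (out_shuffle): [1 2 0 7 11 3 5 9 10 6 8 4]
After op 2 (out_shuffle): [1 5 2 9 0 10 7 6 11 8 3 4]
After op 3 (out_shuffle): [1 7 5 6 2 11 9 8 0 3 10 4]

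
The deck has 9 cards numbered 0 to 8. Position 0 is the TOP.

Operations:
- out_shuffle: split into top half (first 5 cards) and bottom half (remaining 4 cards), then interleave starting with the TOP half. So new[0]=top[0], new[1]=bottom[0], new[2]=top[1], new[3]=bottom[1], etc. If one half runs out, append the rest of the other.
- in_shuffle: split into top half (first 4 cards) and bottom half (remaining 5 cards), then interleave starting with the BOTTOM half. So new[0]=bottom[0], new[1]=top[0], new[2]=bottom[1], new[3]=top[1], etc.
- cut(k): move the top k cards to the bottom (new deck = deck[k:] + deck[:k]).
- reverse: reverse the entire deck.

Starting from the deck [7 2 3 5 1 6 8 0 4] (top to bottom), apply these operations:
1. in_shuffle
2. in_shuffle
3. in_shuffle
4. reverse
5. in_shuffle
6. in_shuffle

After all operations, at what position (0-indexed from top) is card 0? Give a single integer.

After op 1 (in_shuffle): [1 7 6 2 8 3 0 5 4]
After op 2 (in_shuffle): [8 1 3 7 0 6 5 2 4]
After op 3 (in_shuffle): [0 8 6 1 5 3 2 7 4]
After op 4 (reverse): [4 7 2 3 5 1 6 8 0]
After op 5 (in_shuffle): [5 4 1 7 6 2 8 3 0]
After op 6 (in_shuffle): [6 5 2 4 8 1 3 7 0]
Card 0 is at position 8.

Answer: 8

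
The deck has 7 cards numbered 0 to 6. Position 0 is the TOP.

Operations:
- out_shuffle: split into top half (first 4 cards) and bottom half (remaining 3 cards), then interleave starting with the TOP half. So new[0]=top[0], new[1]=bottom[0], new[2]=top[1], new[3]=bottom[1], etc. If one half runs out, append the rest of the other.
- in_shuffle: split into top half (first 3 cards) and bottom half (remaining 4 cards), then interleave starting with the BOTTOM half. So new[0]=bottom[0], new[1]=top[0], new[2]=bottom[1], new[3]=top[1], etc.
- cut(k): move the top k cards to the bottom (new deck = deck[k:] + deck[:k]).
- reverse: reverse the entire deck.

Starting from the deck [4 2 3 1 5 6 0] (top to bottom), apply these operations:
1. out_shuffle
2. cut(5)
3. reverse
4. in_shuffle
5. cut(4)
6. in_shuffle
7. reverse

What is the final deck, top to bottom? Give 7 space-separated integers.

Answer: 6 0 4 2 3 1 5

Derivation:
After op 1 (out_shuffle): [4 5 2 6 3 0 1]
After op 2 (cut(5)): [0 1 4 5 2 6 3]
After op 3 (reverse): [3 6 2 5 4 1 0]
After op 4 (in_shuffle): [5 3 4 6 1 2 0]
After op 5 (cut(4)): [1 2 0 5 3 4 6]
After op 6 (in_shuffle): [5 1 3 2 4 0 6]
After op 7 (reverse): [6 0 4 2 3 1 5]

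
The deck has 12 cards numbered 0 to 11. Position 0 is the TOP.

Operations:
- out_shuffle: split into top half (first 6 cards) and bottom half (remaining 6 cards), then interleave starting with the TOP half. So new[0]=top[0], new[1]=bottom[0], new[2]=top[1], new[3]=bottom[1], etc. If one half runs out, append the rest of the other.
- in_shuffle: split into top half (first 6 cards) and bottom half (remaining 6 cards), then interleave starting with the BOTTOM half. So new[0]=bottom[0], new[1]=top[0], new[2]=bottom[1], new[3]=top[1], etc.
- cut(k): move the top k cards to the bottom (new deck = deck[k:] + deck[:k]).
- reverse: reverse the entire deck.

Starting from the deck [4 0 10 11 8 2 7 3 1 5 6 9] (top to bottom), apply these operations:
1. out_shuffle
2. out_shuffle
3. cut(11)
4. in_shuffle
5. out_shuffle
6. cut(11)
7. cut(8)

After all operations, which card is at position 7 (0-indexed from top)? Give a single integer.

Answer: 9

Derivation:
After op 1 (out_shuffle): [4 7 0 3 10 1 11 5 8 6 2 9]
After op 2 (out_shuffle): [4 11 7 5 0 8 3 6 10 2 1 9]
After op 3 (cut(11)): [9 4 11 7 5 0 8 3 6 10 2 1]
After op 4 (in_shuffle): [8 9 3 4 6 11 10 7 2 5 1 0]
After op 5 (out_shuffle): [8 10 9 7 3 2 4 5 6 1 11 0]
After op 6 (cut(11)): [0 8 10 9 7 3 2 4 5 6 1 11]
After op 7 (cut(8)): [5 6 1 11 0 8 10 9 7 3 2 4]
Position 7: card 9.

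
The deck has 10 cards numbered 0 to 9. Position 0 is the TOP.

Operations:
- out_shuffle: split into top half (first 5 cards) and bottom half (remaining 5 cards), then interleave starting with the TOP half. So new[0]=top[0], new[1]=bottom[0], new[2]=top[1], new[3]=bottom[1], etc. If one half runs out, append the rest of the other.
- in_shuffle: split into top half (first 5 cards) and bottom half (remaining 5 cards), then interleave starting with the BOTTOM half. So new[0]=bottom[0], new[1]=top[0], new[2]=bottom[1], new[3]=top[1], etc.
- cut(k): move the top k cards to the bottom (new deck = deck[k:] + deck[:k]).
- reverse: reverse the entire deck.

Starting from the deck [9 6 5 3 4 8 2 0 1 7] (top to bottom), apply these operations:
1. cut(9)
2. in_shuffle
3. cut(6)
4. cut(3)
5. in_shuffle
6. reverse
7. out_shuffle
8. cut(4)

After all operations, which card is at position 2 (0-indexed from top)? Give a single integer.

Answer: 5

Derivation:
After op 1 (cut(9)): [7 9 6 5 3 4 8 2 0 1]
After op 2 (in_shuffle): [4 7 8 9 2 6 0 5 1 3]
After op 3 (cut(6)): [0 5 1 3 4 7 8 9 2 6]
After op 4 (cut(3)): [3 4 7 8 9 2 6 0 5 1]
After op 5 (in_shuffle): [2 3 6 4 0 7 5 8 1 9]
After op 6 (reverse): [9 1 8 5 7 0 4 6 3 2]
After op 7 (out_shuffle): [9 0 1 4 8 6 5 3 7 2]
After op 8 (cut(4)): [8 6 5 3 7 2 9 0 1 4]
Position 2: card 5.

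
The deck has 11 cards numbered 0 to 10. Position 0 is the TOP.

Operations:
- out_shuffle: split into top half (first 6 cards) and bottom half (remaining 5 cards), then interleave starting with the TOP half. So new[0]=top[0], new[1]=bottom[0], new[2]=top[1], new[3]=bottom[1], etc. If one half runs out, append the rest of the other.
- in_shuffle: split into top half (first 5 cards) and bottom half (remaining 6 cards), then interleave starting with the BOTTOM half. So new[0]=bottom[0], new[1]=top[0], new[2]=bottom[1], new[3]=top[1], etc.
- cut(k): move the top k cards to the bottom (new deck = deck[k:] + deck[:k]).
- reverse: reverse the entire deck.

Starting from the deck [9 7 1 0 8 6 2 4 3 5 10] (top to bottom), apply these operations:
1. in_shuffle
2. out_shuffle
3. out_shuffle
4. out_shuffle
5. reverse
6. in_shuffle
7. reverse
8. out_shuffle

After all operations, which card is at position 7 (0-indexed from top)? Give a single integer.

After op 1 (in_shuffle): [6 9 2 7 4 1 3 0 5 8 10]
After op 2 (out_shuffle): [6 3 9 0 2 5 7 8 4 10 1]
After op 3 (out_shuffle): [6 7 3 8 9 4 0 10 2 1 5]
After op 4 (out_shuffle): [6 0 7 10 3 2 8 1 9 5 4]
After op 5 (reverse): [4 5 9 1 8 2 3 10 7 0 6]
After op 6 (in_shuffle): [2 4 3 5 10 9 7 1 0 8 6]
After op 7 (reverse): [6 8 0 1 7 9 10 5 3 4 2]
After op 8 (out_shuffle): [6 10 8 5 0 3 1 4 7 2 9]
Position 7: card 4.

Answer: 4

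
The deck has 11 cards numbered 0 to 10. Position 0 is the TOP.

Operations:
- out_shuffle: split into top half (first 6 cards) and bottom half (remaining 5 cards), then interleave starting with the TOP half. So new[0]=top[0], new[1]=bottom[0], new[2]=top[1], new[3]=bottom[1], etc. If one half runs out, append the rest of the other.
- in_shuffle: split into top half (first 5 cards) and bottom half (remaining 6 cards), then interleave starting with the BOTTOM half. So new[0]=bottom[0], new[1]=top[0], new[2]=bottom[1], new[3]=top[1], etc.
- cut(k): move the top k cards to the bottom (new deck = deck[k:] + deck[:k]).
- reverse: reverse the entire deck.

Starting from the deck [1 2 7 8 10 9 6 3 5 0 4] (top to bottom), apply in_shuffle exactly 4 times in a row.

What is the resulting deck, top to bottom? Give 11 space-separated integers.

After op 1 (in_shuffle): [9 1 6 2 3 7 5 8 0 10 4]
After op 2 (in_shuffle): [7 9 5 1 8 6 0 2 10 3 4]
After op 3 (in_shuffle): [6 7 0 9 2 5 10 1 3 8 4]
After op 4 (in_shuffle): [5 6 10 7 1 0 3 9 8 2 4]

Answer: 5 6 10 7 1 0 3 9 8 2 4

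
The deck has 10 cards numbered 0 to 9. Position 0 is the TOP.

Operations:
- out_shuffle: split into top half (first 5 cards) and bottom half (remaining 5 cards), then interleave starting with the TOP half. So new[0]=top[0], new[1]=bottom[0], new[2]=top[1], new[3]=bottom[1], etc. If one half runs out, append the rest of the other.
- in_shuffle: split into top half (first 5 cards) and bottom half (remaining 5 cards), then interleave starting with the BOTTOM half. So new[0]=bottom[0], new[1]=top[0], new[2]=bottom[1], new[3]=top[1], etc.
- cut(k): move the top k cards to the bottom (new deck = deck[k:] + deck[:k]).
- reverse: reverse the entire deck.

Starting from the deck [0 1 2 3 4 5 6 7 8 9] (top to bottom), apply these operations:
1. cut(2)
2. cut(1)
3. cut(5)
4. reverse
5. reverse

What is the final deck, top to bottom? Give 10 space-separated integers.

After op 1 (cut(2)): [2 3 4 5 6 7 8 9 0 1]
After op 2 (cut(1)): [3 4 5 6 7 8 9 0 1 2]
After op 3 (cut(5)): [8 9 0 1 2 3 4 5 6 7]
After op 4 (reverse): [7 6 5 4 3 2 1 0 9 8]
After op 5 (reverse): [8 9 0 1 2 3 4 5 6 7]

Answer: 8 9 0 1 2 3 4 5 6 7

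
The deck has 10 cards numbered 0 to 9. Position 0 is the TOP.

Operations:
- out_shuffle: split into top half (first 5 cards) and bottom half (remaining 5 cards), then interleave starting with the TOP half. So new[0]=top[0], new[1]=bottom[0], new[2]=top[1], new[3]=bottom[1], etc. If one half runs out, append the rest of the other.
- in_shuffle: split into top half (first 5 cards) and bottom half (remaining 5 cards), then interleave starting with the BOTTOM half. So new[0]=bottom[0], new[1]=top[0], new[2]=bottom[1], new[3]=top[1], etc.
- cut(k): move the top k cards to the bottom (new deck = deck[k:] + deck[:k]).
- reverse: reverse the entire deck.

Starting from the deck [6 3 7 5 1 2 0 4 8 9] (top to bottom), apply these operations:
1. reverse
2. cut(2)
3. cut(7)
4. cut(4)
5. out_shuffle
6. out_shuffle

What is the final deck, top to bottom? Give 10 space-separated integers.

After op 1 (reverse): [9 8 4 0 2 1 5 7 3 6]
After op 2 (cut(2)): [4 0 2 1 5 7 3 6 9 8]
After op 3 (cut(7)): [6 9 8 4 0 2 1 5 7 3]
After op 4 (cut(4)): [0 2 1 5 7 3 6 9 8 4]
After op 5 (out_shuffle): [0 3 2 6 1 9 5 8 7 4]
After op 6 (out_shuffle): [0 9 3 5 2 8 6 7 1 4]

Answer: 0 9 3 5 2 8 6 7 1 4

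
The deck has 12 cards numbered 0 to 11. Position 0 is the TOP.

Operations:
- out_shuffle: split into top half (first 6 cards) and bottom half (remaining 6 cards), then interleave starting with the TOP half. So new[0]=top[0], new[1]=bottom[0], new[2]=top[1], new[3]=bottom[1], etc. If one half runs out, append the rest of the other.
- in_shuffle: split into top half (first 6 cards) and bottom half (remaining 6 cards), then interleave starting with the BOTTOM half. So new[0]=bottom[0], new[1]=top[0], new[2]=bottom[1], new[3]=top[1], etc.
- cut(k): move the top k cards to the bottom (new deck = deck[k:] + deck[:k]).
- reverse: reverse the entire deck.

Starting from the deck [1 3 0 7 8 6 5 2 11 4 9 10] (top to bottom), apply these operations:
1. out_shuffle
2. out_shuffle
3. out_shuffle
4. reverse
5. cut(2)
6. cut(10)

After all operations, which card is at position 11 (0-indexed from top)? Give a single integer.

After op 1 (out_shuffle): [1 5 3 2 0 11 7 4 8 9 6 10]
After op 2 (out_shuffle): [1 7 5 4 3 8 2 9 0 6 11 10]
After op 3 (out_shuffle): [1 2 7 9 5 0 4 6 3 11 8 10]
After op 4 (reverse): [10 8 11 3 6 4 0 5 9 7 2 1]
After op 5 (cut(2)): [11 3 6 4 0 5 9 7 2 1 10 8]
After op 6 (cut(10)): [10 8 11 3 6 4 0 5 9 7 2 1]
Position 11: card 1.

Answer: 1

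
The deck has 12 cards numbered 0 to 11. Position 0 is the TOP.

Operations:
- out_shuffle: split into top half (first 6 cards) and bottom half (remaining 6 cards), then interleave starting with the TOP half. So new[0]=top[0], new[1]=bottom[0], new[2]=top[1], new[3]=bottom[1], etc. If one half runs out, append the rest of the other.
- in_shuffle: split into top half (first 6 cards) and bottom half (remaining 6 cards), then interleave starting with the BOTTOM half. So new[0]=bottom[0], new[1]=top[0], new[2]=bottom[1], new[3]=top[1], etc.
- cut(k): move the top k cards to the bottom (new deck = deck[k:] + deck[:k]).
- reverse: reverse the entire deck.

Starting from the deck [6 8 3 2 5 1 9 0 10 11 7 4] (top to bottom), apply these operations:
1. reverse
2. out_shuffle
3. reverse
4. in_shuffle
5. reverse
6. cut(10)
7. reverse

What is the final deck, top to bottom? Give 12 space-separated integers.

Answer: 11 9 5 8 7 0 1 3 4 10 2 6

Derivation:
After op 1 (reverse): [4 7 11 10 0 9 1 5 2 3 8 6]
After op 2 (out_shuffle): [4 1 7 5 11 2 10 3 0 8 9 6]
After op 3 (reverse): [6 9 8 0 3 10 2 11 5 7 1 4]
After op 4 (in_shuffle): [2 6 11 9 5 8 7 0 1 3 4 10]
After op 5 (reverse): [10 4 3 1 0 7 8 5 9 11 6 2]
After op 6 (cut(10)): [6 2 10 4 3 1 0 7 8 5 9 11]
After op 7 (reverse): [11 9 5 8 7 0 1 3 4 10 2 6]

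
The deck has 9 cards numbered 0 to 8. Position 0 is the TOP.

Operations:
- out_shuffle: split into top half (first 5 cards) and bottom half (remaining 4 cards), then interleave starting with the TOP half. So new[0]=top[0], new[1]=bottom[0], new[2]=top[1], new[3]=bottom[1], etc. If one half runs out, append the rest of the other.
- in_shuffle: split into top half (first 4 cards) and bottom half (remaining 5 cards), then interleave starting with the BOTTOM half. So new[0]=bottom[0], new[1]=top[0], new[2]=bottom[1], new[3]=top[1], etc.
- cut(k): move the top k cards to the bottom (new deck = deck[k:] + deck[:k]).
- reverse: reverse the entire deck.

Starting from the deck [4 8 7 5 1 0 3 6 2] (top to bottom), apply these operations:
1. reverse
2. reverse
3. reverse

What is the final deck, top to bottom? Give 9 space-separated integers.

After op 1 (reverse): [2 6 3 0 1 5 7 8 4]
After op 2 (reverse): [4 8 7 5 1 0 3 6 2]
After op 3 (reverse): [2 6 3 0 1 5 7 8 4]

Answer: 2 6 3 0 1 5 7 8 4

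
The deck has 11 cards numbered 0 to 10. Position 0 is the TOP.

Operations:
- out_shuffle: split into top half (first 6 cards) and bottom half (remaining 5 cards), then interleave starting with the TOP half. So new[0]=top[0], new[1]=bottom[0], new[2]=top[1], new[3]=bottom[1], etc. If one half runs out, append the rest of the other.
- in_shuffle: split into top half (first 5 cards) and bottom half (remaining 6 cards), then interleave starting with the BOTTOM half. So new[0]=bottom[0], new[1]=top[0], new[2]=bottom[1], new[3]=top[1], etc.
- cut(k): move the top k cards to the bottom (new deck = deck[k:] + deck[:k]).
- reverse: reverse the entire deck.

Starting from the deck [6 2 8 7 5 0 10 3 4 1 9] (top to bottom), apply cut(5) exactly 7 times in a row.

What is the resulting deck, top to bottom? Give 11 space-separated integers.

After op 1 (cut(5)): [0 10 3 4 1 9 6 2 8 7 5]
After op 2 (cut(5)): [9 6 2 8 7 5 0 10 3 4 1]
After op 3 (cut(5)): [5 0 10 3 4 1 9 6 2 8 7]
After op 4 (cut(5)): [1 9 6 2 8 7 5 0 10 3 4]
After op 5 (cut(5)): [7 5 0 10 3 4 1 9 6 2 8]
After op 6 (cut(5)): [4 1 9 6 2 8 7 5 0 10 3]
After op 7 (cut(5)): [8 7 5 0 10 3 4 1 9 6 2]

Answer: 8 7 5 0 10 3 4 1 9 6 2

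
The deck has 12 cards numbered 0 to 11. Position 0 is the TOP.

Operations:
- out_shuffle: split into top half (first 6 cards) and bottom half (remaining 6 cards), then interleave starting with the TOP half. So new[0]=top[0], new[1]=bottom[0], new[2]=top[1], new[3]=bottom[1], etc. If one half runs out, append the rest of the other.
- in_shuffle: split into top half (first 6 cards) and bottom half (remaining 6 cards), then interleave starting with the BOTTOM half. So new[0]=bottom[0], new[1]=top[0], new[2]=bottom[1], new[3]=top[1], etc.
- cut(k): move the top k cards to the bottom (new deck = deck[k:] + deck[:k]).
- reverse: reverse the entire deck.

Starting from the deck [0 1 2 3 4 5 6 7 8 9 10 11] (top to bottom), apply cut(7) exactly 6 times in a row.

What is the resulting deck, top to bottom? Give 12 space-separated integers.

After op 1 (cut(7)): [7 8 9 10 11 0 1 2 3 4 5 6]
After op 2 (cut(7)): [2 3 4 5 6 7 8 9 10 11 0 1]
After op 3 (cut(7)): [9 10 11 0 1 2 3 4 5 6 7 8]
After op 4 (cut(7)): [4 5 6 7 8 9 10 11 0 1 2 3]
After op 5 (cut(7)): [11 0 1 2 3 4 5 6 7 8 9 10]
After op 6 (cut(7)): [6 7 8 9 10 11 0 1 2 3 4 5]

Answer: 6 7 8 9 10 11 0 1 2 3 4 5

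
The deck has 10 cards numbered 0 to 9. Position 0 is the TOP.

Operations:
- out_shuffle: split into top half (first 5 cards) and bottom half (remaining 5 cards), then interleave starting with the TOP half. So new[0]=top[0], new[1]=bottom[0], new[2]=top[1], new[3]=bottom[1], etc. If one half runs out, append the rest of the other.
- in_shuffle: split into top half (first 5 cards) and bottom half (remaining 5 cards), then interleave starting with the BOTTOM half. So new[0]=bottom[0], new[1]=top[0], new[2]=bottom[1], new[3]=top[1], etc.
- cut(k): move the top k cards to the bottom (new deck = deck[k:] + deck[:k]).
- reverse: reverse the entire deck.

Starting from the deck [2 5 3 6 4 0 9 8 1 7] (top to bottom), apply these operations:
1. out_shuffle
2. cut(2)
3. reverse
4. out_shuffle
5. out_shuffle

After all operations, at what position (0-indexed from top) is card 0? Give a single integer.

After op 1 (out_shuffle): [2 0 5 9 3 8 6 1 4 7]
After op 2 (cut(2)): [5 9 3 8 6 1 4 7 2 0]
After op 3 (reverse): [0 2 7 4 1 6 8 3 9 5]
After op 4 (out_shuffle): [0 6 2 8 7 3 4 9 1 5]
After op 5 (out_shuffle): [0 3 6 4 2 9 8 1 7 5]
Card 0 is at position 0.

Answer: 0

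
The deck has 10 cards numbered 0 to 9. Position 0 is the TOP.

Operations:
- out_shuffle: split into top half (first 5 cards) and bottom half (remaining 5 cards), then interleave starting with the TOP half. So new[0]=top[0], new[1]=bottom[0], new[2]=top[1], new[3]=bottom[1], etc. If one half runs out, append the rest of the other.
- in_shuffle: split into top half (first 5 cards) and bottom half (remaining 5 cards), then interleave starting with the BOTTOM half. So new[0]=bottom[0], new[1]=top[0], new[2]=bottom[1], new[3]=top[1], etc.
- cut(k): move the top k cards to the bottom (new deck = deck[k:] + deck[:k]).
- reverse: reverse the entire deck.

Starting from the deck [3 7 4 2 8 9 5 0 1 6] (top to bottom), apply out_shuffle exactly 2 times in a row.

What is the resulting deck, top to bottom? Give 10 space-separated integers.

Answer: 3 0 9 2 7 1 5 8 4 6

Derivation:
After op 1 (out_shuffle): [3 9 7 5 4 0 2 1 8 6]
After op 2 (out_shuffle): [3 0 9 2 7 1 5 8 4 6]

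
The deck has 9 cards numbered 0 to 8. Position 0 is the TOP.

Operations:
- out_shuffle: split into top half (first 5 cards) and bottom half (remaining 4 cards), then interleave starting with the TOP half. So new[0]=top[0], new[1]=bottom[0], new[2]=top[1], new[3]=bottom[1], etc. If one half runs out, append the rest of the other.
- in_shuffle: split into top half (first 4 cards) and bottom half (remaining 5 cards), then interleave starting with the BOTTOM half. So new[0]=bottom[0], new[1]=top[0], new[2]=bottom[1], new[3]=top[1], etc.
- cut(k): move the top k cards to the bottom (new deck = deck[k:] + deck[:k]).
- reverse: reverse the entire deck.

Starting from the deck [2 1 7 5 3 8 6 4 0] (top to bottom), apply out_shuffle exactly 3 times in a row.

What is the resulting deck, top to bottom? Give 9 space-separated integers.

Answer: 2 0 4 6 8 3 5 7 1

Derivation:
After op 1 (out_shuffle): [2 8 1 6 7 4 5 0 3]
After op 2 (out_shuffle): [2 4 8 5 1 0 6 3 7]
After op 3 (out_shuffle): [2 0 4 6 8 3 5 7 1]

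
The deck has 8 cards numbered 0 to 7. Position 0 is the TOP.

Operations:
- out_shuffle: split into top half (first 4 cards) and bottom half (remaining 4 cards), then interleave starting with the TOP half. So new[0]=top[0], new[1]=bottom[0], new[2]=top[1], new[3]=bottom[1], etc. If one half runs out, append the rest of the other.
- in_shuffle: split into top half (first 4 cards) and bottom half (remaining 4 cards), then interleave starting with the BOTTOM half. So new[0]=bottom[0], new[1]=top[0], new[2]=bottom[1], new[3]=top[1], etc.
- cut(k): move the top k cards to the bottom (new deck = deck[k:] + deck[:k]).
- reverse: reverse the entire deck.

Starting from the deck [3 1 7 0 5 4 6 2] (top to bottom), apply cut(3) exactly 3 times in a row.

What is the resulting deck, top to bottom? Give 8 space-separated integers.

After op 1 (cut(3)): [0 5 4 6 2 3 1 7]
After op 2 (cut(3)): [6 2 3 1 7 0 5 4]
After op 3 (cut(3)): [1 7 0 5 4 6 2 3]

Answer: 1 7 0 5 4 6 2 3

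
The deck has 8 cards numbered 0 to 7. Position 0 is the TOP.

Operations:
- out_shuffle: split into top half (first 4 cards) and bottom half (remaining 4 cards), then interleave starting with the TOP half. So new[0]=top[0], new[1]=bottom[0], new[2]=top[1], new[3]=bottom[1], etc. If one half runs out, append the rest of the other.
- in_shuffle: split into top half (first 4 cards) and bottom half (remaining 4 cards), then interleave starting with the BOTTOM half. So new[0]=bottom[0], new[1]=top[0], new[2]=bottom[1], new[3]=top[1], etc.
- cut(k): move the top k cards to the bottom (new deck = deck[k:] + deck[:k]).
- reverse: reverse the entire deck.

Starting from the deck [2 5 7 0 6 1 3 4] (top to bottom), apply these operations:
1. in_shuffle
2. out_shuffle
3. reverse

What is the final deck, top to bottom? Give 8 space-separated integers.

Answer: 0 5 4 1 7 2 3 6

Derivation:
After op 1 (in_shuffle): [6 2 1 5 3 7 4 0]
After op 2 (out_shuffle): [6 3 2 7 1 4 5 0]
After op 3 (reverse): [0 5 4 1 7 2 3 6]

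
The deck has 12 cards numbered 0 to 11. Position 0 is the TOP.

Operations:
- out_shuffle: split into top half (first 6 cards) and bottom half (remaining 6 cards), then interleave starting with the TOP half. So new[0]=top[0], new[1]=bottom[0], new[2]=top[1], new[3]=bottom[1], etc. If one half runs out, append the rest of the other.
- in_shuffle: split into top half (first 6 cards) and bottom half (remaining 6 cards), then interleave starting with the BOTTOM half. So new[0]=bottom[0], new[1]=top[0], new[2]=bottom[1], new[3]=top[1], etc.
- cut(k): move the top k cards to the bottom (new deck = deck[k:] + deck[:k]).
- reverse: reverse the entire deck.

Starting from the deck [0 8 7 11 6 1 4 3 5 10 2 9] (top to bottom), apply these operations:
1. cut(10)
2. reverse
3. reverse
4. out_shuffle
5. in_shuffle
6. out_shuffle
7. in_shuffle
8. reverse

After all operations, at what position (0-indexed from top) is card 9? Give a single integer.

After op 1 (cut(10)): [2 9 0 8 7 11 6 1 4 3 5 10]
After op 2 (reverse): [10 5 3 4 1 6 11 7 8 0 9 2]
After op 3 (reverse): [2 9 0 8 7 11 6 1 4 3 5 10]
After op 4 (out_shuffle): [2 6 9 1 0 4 8 3 7 5 11 10]
After op 5 (in_shuffle): [8 2 3 6 7 9 5 1 11 0 10 4]
After op 6 (out_shuffle): [8 5 2 1 3 11 6 0 7 10 9 4]
After op 7 (in_shuffle): [6 8 0 5 7 2 10 1 9 3 4 11]
After op 8 (reverse): [11 4 3 9 1 10 2 7 5 0 8 6]
Card 9 is at position 3.

Answer: 3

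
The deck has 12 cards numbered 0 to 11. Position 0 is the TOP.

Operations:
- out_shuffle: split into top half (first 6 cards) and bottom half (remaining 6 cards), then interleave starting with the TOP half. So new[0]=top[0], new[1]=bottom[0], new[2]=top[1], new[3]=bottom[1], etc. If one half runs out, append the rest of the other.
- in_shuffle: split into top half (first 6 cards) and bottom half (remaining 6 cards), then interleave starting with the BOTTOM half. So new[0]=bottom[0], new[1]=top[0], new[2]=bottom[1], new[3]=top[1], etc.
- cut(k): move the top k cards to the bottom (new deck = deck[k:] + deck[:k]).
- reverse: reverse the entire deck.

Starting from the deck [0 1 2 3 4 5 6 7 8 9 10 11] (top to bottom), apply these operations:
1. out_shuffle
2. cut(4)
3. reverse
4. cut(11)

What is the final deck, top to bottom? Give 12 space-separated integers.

Answer: 2 7 1 6 0 11 5 10 4 9 3 8

Derivation:
After op 1 (out_shuffle): [0 6 1 7 2 8 3 9 4 10 5 11]
After op 2 (cut(4)): [2 8 3 9 4 10 5 11 0 6 1 7]
After op 3 (reverse): [7 1 6 0 11 5 10 4 9 3 8 2]
After op 4 (cut(11)): [2 7 1 6 0 11 5 10 4 9 3 8]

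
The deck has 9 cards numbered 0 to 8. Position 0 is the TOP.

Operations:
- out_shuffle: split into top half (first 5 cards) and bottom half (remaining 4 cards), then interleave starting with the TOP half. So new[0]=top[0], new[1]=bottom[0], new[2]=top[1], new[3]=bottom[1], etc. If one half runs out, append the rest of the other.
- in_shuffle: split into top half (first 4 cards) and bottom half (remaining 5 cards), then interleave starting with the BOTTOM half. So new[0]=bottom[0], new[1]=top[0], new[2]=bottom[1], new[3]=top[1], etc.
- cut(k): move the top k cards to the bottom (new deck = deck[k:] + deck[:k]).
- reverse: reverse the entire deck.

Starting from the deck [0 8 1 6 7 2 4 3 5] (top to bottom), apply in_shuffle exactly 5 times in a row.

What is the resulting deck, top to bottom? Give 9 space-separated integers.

Answer: 8 6 2 3 0 1 7 4 5

Derivation:
After op 1 (in_shuffle): [7 0 2 8 4 1 3 6 5]
After op 2 (in_shuffle): [4 7 1 0 3 2 6 8 5]
After op 3 (in_shuffle): [3 4 2 7 6 1 8 0 5]
After op 4 (in_shuffle): [6 3 1 4 8 2 0 7 5]
After op 5 (in_shuffle): [8 6 2 3 0 1 7 4 5]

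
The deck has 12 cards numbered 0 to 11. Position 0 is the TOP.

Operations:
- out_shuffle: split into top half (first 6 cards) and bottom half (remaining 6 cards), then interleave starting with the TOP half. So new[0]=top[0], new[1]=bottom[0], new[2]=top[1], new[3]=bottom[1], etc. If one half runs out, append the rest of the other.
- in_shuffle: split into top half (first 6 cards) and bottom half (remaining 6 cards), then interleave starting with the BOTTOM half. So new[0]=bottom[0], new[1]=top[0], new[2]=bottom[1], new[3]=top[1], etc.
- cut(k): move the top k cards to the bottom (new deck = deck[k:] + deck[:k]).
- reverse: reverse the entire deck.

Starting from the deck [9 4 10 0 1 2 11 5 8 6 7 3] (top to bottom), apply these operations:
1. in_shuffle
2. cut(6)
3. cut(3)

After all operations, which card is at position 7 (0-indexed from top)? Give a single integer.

After op 1 (in_shuffle): [11 9 5 4 8 10 6 0 7 1 3 2]
After op 2 (cut(6)): [6 0 7 1 3 2 11 9 5 4 8 10]
After op 3 (cut(3)): [1 3 2 11 9 5 4 8 10 6 0 7]
Position 7: card 8.

Answer: 8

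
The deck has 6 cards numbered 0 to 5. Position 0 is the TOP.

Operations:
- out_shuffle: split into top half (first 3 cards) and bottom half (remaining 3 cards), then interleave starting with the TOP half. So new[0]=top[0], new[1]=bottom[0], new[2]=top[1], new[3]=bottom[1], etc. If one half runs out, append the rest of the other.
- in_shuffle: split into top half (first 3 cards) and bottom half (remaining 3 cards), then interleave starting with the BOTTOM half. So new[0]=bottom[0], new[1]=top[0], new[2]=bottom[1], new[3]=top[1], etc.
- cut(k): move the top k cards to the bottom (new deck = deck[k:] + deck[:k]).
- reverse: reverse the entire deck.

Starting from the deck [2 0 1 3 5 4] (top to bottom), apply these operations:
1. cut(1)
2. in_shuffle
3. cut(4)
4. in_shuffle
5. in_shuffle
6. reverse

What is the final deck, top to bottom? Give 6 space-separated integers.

After op 1 (cut(1)): [0 1 3 5 4 2]
After op 2 (in_shuffle): [5 0 4 1 2 3]
After op 3 (cut(4)): [2 3 5 0 4 1]
After op 4 (in_shuffle): [0 2 4 3 1 5]
After op 5 (in_shuffle): [3 0 1 2 5 4]
After op 6 (reverse): [4 5 2 1 0 3]

Answer: 4 5 2 1 0 3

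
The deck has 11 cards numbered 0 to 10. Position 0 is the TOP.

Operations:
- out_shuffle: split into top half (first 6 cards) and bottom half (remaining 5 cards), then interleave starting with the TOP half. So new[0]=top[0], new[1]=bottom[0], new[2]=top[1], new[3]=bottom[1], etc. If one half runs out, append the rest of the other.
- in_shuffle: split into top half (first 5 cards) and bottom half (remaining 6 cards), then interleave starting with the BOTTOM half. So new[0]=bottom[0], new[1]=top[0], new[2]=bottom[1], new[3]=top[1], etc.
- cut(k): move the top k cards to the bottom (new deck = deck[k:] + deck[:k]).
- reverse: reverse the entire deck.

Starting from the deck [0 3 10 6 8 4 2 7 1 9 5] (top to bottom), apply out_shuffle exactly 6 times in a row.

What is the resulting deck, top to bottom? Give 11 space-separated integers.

Answer: 0 4 5 8 9 6 1 10 7 3 2

Derivation:
After op 1 (out_shuffle): [0 2 3 7 10 1 6 9 8 5 4]
After op 2 (out_shuffle): [0 6 2 9 3 8 7 5 10 4 1]
After op 3 (out_shuffle): [0 7 6 5 2 10 9 4 3 1 8]
After op 4 (out_shuffle): [0 9 7 4 6 3 5 1 2 8 10]
After op 5 (out_shuffle): [0 5 9 1 7 2 4 8 6 10 3]
After op 6 (out_shuffle): [0 4 5 8 9 6 1 10 7 3 2]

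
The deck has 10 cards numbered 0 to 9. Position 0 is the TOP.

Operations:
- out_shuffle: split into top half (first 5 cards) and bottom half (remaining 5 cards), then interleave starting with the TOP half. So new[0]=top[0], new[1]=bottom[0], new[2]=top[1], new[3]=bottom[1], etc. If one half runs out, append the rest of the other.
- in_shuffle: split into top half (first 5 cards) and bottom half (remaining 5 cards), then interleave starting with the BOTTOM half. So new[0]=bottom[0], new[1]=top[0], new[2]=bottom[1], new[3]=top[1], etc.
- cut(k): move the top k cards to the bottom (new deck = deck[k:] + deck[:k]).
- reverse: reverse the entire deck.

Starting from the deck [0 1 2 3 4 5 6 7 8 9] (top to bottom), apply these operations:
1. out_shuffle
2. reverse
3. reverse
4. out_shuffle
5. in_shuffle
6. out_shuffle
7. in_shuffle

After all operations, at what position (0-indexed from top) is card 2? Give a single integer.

Answer: 7

Derivation:
After op 1 (out_shuffle): [0 5 1 6 2 7 3 8 4 9]
After op 2 (reverse): [9 4 8 3 7 2 6 1 5 0]
After op 3 (reverse): [0 5 1 6 2 7 3 8 4 9]
After op 4 (out_shuffle): [0 7 5 3 1 8 6 4 2 9]
After op 5 (in_shuffle): [8 0 6 7 4 5 2 3 9 1]
After op 6 (out_shuffle): [8 5 0 2 6 3 7 9 4 1]
After op 7 (in_shuffle): [3 8 7 5 9 0 4 2 1 6]
Card 2 is at position 7.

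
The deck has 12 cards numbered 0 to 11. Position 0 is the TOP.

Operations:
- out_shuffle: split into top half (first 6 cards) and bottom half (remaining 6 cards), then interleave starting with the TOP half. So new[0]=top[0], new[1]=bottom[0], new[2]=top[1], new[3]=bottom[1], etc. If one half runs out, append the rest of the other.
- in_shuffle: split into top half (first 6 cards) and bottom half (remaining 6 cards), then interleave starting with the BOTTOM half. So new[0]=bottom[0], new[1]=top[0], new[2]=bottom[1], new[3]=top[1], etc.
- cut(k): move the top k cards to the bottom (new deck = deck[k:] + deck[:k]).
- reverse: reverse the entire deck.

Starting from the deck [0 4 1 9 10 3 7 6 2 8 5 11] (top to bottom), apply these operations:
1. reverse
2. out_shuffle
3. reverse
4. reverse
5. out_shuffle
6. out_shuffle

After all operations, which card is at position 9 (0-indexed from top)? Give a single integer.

Answer: 9

Derivation:
After op 1 (reverse): [11 5 8 2 6 7 3 10 9 1 4 0]
After op 2 (out_shuffle): [11 3 5 10 8 9 2 1 6 4 7 0]
After op 3 (reverse): [0 7 4 6 1 2 9 8 10 5 3 11]
After op 4 (reverse): [11 3 5 10 8 9 2 1 6 4 7 0]
After op 5 (out_shuffle): [11 2 3 1 5 6 10 4 8 7 9 0]
After op 6 (out_shuffle): [11 10 2 4 3 8 1 7 5 9 6 0]
Position 9: card 9.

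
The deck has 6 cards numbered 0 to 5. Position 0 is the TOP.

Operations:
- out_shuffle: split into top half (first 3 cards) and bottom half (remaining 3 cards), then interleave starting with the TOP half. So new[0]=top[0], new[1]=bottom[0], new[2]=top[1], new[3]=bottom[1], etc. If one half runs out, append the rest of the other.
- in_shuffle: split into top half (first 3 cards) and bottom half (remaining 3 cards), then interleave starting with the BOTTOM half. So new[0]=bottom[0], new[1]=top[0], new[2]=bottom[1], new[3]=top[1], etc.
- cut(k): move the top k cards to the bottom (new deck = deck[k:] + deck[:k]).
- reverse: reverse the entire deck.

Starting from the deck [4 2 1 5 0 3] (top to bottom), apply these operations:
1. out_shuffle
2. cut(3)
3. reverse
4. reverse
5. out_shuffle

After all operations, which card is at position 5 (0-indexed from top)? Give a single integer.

Answer: 2

Derivation:
After op 1 (out_shuffle): [4 5 2 0 1 3]
After op 2 (cut(3)): [0 1 3 4 5 2]
After op 3 (reverse): [2 5 4 3 1 0]
After op 4 (reverse): [0 1 3 4 5 2]
After op 5 (out_shuffle): [0 4 1 5 3 2]
Position 5: card 2.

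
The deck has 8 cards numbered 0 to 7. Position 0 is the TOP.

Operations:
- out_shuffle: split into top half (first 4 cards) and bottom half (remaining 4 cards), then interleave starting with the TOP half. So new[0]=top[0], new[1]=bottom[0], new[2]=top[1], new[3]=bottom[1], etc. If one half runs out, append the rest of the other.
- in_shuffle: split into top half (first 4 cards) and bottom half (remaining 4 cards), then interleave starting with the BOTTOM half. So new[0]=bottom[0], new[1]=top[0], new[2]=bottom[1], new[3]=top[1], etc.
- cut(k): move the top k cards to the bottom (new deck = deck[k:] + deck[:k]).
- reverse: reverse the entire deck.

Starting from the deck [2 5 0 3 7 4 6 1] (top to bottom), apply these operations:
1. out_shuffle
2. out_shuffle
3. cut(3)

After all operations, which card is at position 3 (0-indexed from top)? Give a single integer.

Answer: 4

Derivation:
After op 1 (out_shuffle): [2 7 5 4 0 6 3 1]
After op 2 (out_shuffle): [2 0 7 6 5 3 4 1]
After op 3 (cut(3)): [6 5 3 4 1 2 0 7]
Position 3: card 4.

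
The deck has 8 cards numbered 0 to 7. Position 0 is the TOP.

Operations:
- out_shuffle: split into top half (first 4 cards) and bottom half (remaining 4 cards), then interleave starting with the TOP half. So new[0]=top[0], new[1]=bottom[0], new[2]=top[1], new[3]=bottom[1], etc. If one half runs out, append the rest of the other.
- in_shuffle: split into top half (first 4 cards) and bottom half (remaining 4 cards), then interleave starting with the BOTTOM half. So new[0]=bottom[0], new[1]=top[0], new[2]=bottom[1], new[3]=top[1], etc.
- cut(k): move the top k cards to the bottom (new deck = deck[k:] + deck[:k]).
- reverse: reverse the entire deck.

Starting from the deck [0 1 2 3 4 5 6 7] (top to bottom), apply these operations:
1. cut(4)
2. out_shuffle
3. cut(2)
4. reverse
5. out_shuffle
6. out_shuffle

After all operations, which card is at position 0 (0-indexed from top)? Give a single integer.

After op 1 (cut(4)): [4 5 6 7 0 1 2 3]
After op 2 (out_shuffle): [4 0 5 1 6 2 7 3]
After op 3 (cut(2)): [5 1 6 2 7 3 4 0]
After op 4 (reverse): [0 4 3 7 2 6 1 5]
After op 5 (out_shuffle): [0 2 4 6 3 1 7 5]
After op 6 (out_shuffle): [0 3 2 1 4 7 6 5]
Position 0: card 0.

Answer: 0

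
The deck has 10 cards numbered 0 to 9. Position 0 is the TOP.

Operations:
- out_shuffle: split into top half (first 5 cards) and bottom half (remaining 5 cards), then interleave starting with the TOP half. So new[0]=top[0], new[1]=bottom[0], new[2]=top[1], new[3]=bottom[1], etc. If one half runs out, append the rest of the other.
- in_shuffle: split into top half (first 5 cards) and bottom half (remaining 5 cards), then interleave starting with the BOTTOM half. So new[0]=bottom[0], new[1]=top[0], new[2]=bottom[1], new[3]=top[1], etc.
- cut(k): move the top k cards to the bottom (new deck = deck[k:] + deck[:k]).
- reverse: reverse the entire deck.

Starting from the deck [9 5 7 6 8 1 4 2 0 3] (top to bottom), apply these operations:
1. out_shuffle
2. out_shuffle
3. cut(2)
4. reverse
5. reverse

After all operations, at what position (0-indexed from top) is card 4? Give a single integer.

Answer: 4

Derivation:
After op 1 (out_shuffle): [9 1 5 4 7 2 6 0 8 3]
After op 2 (out_shuffle): [9 2 1 6 5 0 4 8 7 3]
After op 3 (cut(2)): [1 6 5 0 4 8 7 3 9 2]
After op 4 (reverse): [2 9 3 7 8 4 0 5 6 1]
After op 5 (reverse): [1 6 5 0 4 8 7 3 9 2]
Card 4 is at position 4.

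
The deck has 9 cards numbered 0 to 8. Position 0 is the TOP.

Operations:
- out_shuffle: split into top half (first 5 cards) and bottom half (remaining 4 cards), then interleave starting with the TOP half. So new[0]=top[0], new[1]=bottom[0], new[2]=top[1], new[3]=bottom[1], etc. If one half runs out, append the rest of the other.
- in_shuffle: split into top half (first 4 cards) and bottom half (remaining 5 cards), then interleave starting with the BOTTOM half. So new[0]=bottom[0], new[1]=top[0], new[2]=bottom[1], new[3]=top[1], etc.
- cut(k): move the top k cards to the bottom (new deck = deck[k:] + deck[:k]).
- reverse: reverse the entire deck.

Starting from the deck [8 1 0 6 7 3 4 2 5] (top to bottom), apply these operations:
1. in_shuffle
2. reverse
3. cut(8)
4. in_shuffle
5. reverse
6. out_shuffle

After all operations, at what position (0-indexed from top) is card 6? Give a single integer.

Answer: 6

Derivation:
After op 1 (in_shuffle): [7 8 3 1 4 0 2 6 5]
After op 2 (reverse): [5 6 2 0 4 1 3 8 7]
After op 3 (cut(8)): [7 5 6 2 0 4 1 3 8]
After op 4 (in_shuffle): [0 7 4 5 1 6 3 2 8]
After op 5 (reverse): [8 2 3 6 1 5 4 7 0]
After op 6 (out_shuffle): [8 5 2 4 3 7 6 0 1]
Card 6 is at position 6.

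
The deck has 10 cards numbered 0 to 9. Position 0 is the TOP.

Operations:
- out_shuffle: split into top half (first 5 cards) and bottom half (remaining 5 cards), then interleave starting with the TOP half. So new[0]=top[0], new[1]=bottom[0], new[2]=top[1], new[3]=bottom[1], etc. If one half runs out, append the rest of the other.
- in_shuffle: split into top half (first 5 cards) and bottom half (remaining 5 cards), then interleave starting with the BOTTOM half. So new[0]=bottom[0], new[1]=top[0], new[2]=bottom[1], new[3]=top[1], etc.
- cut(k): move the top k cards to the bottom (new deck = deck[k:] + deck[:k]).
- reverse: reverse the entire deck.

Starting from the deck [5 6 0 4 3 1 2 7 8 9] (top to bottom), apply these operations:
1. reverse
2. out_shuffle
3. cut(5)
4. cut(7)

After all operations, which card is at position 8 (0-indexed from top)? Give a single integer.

Answer: 9

Derivation:
After op 1 (reverse): [9 8 7 2 1 3 4 0 6 5]
After op 2 (out_shuffle): [9 3 8 4 7 0 2 6 1 5]
After op 3 (cut(5)): [0 2 6 1 5 9 3 8 4 7]
After op 4 (cut(7)): [8 4 7 0 2 6 1 5 9 3]
Position 8: card 9.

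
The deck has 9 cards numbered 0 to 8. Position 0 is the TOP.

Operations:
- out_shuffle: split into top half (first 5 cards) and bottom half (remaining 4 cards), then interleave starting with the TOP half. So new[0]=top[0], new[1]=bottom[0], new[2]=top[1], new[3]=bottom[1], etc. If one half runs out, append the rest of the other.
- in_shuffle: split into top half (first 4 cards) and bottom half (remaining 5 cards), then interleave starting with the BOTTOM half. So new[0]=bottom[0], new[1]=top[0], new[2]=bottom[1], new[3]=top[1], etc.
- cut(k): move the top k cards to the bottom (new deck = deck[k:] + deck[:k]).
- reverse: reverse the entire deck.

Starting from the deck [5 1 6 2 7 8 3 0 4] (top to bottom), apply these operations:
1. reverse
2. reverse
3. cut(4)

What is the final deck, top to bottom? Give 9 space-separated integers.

Answer: 7 8 3 0 4 5 1 6 2

Derivation:
After op 1 (reverse): [4 0 3 8 7 2 6 1 5]
After op 2 (reverse): [5 1 6 2 7 8 3 0 4]
After op 3 (cut(4)): [7 8 3 0 4 5 1 6 2]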